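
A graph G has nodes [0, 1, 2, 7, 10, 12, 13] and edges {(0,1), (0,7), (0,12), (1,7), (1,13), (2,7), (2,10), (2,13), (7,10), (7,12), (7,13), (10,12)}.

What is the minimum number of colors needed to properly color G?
χ(G) = 3

Clique number ω(G) = 3 (lower bound: χ ≥ ω).
The clique on [0, 1, 7] has size 3, forcing χ ≥ 3, and the coloring below uses 3 colors, so χ(G) = 3.
A valid 3-coloring: color 1: [7]; color 2: [1, 2, 12]; color 3: [0, 10, 13].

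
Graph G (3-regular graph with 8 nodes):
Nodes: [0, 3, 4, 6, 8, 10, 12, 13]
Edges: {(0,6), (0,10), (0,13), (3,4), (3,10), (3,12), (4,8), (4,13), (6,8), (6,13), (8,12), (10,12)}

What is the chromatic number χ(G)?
Clique number ω(G) = 3 (lower bound: χ ≥ ω).
The clique on [0, 6, 13] has size 3, forcing χ ≥ 3, and the coloring below uses 3 colors, so χ(G) = 3.
A valid 3-coloring: color 1: [3, 8, 13]; color 2: [0, 4, 12]; color 3: [6, 10].

χ(G) = 3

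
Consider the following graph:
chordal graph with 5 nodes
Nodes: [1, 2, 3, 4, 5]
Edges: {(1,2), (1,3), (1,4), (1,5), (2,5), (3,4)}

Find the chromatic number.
χ(G) = 3

Clique number ω(G) = 3 (lower bound: χ ≥ ω).
The clique on [1, 2, 5] has size 3, forcing χ ≥ 3, and the coloring below uses 3 colors, so χ(G) = 3.
A valid 3-coloring: color 1: [1]; color 2: [3, 5]; color 3: [2, 4].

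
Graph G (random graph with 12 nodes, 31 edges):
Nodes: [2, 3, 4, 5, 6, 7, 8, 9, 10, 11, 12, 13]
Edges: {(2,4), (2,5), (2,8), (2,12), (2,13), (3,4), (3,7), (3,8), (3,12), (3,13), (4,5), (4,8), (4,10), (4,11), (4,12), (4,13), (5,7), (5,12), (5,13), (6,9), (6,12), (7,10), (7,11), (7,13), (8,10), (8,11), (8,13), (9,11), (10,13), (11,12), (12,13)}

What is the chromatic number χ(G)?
χ(G) = 5

Clique number ω(G) = 5 (lower bound: χ ≥ ω).
The clique on [2, 4, 5, 12, 13] has size 5, forcing χ ≥ 5, and the coloring below uses 5 colors, so χ(G) = 5.
A valid 5-coloring: color 1: [6, 11, 13]; color 2: [4, 7, 9]; color 3: [8, 12]; color 4: [3, 5, 10]; color 5: [2].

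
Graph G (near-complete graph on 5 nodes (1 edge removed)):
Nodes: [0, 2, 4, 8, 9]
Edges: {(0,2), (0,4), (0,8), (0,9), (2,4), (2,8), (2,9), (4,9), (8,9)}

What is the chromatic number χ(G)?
χ(G) = 4

Clique number ω(G) = 4 (lower bound: χ ≥ ω).
The clique on [0, 2, 8, 9] has size 4, forcing χ ≥ 4, and the coloring below uses 4 colors, so χ(G) = 4.
A valid 4-coloring: color 1: [2]; color 2: [0]; color 3: [9]; color 4: [4, 8].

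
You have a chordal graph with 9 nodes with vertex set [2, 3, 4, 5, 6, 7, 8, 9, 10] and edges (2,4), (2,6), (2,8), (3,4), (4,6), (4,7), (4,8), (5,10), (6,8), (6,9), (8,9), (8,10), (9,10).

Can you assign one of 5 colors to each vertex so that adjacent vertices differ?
Yes, G is 5-colorable

A valid 5-coloring: color 1: [4, 5, 9]; color 2: [3, 7, 8]; color 3: [6, 10]; color 4: [2].
(χ(G) = 4 ≤ 5.)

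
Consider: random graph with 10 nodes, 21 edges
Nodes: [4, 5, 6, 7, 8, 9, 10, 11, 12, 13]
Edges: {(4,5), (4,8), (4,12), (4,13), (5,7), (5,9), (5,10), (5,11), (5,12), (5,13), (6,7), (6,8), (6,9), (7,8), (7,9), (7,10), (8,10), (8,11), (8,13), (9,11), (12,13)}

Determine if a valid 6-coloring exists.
A valid 6-coloring: color 1: [5, 8]; color 2: [7, 11, 13]; color 3: [9, 10, 12]; color 4: [4, 6].
(χ(G) = 4 ≤ 6.)

Yes, G is 6-colorable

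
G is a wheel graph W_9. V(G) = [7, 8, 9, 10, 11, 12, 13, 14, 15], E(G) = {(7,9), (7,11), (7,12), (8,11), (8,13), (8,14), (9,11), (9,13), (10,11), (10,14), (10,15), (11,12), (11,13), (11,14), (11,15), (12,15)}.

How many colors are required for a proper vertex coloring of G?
χ(G) = 3

Clique number ω(G) = 3 (lower bound: χ ≥ ω).
The clique on [7, 9, 11] has size 3, forcing χ ≥ 3, and the coloring below uses 3 colors, so χ(G) = 3.
A valid 3-coloring: color 1: [11]; color 2: [8, 9, 10, 12]; color 3: [7, 13, 14, 15].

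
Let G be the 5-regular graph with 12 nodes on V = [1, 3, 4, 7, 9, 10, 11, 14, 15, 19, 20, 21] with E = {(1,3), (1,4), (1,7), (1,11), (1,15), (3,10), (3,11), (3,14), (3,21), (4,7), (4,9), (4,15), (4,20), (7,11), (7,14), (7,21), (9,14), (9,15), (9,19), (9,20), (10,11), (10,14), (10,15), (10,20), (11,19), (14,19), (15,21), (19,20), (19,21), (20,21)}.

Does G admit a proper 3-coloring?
No, G is not 3-colorable

Suppose a proper 3-coloring c exists. The clique [1, 3, 11] takes 3 distinct colors; by symmetry let c(1) = 1, c(3) = 2, c(11) = 3.
- Vertex 7: neighbors [1, 11] already have colors [1, 3] ⇒ c(7) = 2.
- Vertex 4: neighbors [1, 7] already have colors [1, 2] ⇒ c(4) = 3.
- Vertex 10: neighbors [3, 11] already have colors [2, 3] ⇒ c(10) = 1.
- Vertex 20: neighbors [10, 4] already have colors [1, 3] ⇒ c(20) = 2.
- Vertex 9: neighbors [20, 4] already have colors [2, 3] ⇒ c(9) = 1.
- Vertex 19: neighbors [9, 20, 11] already have colors [1, 2, 3] — all 3 colors blocked. Contradiction.
The forced assignments end in a contradiction, so G has no proper 3-coloring (χ ≥ 4).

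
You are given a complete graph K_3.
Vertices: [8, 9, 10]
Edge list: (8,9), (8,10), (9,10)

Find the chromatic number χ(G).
Clique number ω(G) = 3 (lower bound: χ ≥ ω).
The clique on [8, 9, 10] has size 3, forcing χ ≥ 3, and the coloring below uses 3 colors, so χ(G) = 3.
A valid 3-coloring: color 1: [9]; color 2: [8]; color 3: [10].

χ(G) = 3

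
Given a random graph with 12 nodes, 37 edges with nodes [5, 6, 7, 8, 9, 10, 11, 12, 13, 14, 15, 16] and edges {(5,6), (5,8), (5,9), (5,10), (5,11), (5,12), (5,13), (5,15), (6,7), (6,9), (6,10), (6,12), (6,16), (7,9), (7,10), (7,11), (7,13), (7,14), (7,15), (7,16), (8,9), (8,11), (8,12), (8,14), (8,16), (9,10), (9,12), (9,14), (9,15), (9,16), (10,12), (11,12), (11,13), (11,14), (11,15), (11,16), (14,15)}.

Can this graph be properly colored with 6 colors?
A valid 6-coloring: color 1: [9, 11]; color 2: [5, 7]; color 3: [6, 8, 13, 15]; color 4: [12, 14, 16]; color 5: [10].
(χ(G) = 5 ≤ 6.)

Yes, G is 6-colorable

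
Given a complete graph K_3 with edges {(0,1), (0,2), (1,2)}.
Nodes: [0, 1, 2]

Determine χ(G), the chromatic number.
Clique number ω(G) = 3 (lower bound: χ ≥ ω).
The clique on [0, 1, 2] has size 3, forcing χ ≥ 3, and the coloring below uses 3 colors, so χ(G) = 3.
A valid 3-coloring: color 1: [1]; color 2: [2]; color 3: [0].

χ(G) = 3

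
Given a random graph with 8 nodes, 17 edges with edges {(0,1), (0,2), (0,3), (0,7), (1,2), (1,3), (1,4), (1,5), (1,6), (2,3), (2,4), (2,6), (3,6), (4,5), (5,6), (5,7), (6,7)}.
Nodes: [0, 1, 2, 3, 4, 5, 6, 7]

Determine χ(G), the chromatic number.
χ(G) = 4

Clique number ω(G) = 4 (lower bound: χ ≥ ω).
The clique on [0, 1, 2, 3] has size 4, forcing χ ≥ 4, and the coloring below uses 4 colors, so χ(G) = 4.
A valid 4-coloring: color 1: [1, 7]; color 2: [0, 4, 6]; color 3: [2, 5]; color 4: [3].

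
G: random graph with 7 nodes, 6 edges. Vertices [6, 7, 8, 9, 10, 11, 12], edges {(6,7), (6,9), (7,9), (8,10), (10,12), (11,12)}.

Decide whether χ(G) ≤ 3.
A valid 3-coloring: color 1: [8, 9, 12]; color 2: [7, 10, 11]; color 3: [6].
(χ(G) = 3 ≤ 3.)

Yes, G is 3-colorable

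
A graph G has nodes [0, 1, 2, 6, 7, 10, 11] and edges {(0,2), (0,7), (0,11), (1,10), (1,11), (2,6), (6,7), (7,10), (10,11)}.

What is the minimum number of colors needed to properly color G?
Clique number ω(G) = 3 (lower bound: χ ≥ ω).
The clique on [1, 10, 11] has size 3, forcing χ ≥ 3, and the coloring below uses 3 colors, so χ(G) = 3.
A valid 3-coloring: color 1: [2, 7, 11]; color 2: [0, 1, 6]; color 3: [10].

χ(G) = 3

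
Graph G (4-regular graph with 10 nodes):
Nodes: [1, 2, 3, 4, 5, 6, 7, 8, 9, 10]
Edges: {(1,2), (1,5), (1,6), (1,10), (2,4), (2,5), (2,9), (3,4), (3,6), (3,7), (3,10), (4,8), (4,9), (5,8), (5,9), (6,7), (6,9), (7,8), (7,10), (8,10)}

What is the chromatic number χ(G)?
χ(G) = 3

Clique number ω(G) = 3 (lower bound: χ ≥ ω).
The clique on [1, 2, 5] has size 3, forcing χ ≥ 3, and the coloring below uses 3 colors, so χ(G) = 3.
A valid 3-coloring: color 1: [1, 3, 8, 9]; color 2: [2, 6, 10]; color 3: [4, 5, 7].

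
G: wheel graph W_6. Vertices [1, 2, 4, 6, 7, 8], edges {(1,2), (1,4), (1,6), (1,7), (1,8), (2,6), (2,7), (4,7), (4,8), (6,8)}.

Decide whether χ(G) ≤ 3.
No, G is not 3-colorable

Odd cycle [6, 2, 7, 4, 8] needs 3 colors (χ ≥ 3).
Vertex 1 is adjacent to every vertex of [2, 4, 6, 7, 8], which already need 3 colors among themselves, so 1 needs a new color (χ ≥ 4).
Hence χ(G) ≥ 4 > 3, so no proper 3-coloring exists.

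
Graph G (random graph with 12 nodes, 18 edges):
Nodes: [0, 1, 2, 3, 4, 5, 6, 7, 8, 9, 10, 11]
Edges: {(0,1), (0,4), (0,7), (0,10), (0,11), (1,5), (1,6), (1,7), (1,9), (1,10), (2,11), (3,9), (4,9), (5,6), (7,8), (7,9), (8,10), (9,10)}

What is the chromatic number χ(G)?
χ(G) = 3

Clique number ω(G) = 3 (lower bound: χ ≥ ω).
The clique on [0, 1, 10] has size 3, forcing χ ≥ 3, and the coloring below uses 3 colors, so χ(G) = 3.
A valid 3-coloring: color 1: [1, 3, 4, 8, 11]; color 2: [0, 2, 6, 9]; color 3: [5, 7, 10].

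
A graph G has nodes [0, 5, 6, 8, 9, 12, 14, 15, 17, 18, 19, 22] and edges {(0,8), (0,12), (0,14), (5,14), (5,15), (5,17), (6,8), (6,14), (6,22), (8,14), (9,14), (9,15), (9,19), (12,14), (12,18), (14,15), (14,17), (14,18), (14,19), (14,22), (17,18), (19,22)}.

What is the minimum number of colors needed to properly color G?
Clique number ω(G) = 3 (lower bound: χ ≥ ω).
Odd cycle [17, 18, 12, 0, 8, 6, 22, 19, 9, 15, 5] needs 3 colors (χ ≥ 3).
Vertex 14 is adjacent to every vertex of [0, 5, 6, 8, 9, 12, 15, 17, 18, 19, 22], which already need 3 colors among themselves, so 14 needs a new color (χ ≥ 4).
The coloring below uses 4 colors, so χ(G) = 4.
A valid 4-coloring: color 1: [14]; color 2: [8, 12, 15, 17, 22]; color 3: [0, 5, 6, 18, 19]; color 4: [9].

χ(G) = 4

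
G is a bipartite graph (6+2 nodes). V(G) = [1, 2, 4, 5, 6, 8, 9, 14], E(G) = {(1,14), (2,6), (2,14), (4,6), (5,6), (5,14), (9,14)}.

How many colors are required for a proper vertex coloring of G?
Clique number ω(G) = 2 (lower bound: χ ≥ ω).
The graph is bipartite (no odd cycle), so 2 colors suffice: χ(G) = 2.
A valid 2-coloring: color 1: [6, 8, 14]; color 2: [1, 2, 4, 5, 9].

χ(G) = 2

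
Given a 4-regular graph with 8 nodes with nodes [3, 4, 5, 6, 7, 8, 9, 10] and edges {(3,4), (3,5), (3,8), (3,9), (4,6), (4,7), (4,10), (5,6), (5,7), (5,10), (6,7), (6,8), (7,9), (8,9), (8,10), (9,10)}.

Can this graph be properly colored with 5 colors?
Yes, G is 5-colorable

A valid 5-coloring: color 1: [4, 5, 8]; color 2: [3, 7, 10]; color 3: [6, 9].
(χ(G) = 3 ≤ 5.)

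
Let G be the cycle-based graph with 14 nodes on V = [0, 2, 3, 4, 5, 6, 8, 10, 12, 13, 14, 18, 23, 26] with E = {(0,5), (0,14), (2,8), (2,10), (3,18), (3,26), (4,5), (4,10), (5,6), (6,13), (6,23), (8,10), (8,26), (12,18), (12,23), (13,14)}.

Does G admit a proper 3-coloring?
A valid 3-coloring: color 1: [3, 4, 6, 8, 12, 14]; color 2: [5, 10, 13, 18, 23, 26]; color 3: [0, 2].
(χ(G) = 3 ≤ 3.)

Yes, G is 3-colorable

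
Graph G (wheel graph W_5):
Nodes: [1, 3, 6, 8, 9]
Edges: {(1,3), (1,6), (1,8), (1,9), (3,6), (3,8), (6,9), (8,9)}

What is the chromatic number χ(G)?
Clique number ω(G) = 3 (lower bound: χ ≥ ω).
The clique on [1, 8, 9] has size 3, forcing χ ≥ 3, and the coloring below uses 3 colors, so χ(G) = 3.
A valid 3-coloring: color 1: [1]; color 2: [6, 8]; color 3: [3, 9].

χ(G) = 3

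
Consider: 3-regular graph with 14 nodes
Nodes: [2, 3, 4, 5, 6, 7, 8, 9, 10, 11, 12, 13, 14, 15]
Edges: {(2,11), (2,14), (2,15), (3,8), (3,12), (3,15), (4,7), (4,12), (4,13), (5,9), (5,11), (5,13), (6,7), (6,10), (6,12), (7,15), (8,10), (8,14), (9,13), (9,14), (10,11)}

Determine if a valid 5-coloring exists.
A valid 5-coloring: color 1: [4, 6, 8, 9, 11, 15]; color 2: [2, 3, 7, 10, 13]; color 3: [5, 12, 14].
(χ(G) = 3 ≤ 5.)

Yes, G is 5-colorable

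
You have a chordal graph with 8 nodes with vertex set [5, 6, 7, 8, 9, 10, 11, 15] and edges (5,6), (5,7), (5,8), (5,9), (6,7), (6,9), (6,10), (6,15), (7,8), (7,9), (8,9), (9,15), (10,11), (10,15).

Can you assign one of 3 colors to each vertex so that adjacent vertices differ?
No, G is not 3-colorable

The clique on vertices [5, 7, 8, 9] has size 4 > 3, so it alone needs 4 colors.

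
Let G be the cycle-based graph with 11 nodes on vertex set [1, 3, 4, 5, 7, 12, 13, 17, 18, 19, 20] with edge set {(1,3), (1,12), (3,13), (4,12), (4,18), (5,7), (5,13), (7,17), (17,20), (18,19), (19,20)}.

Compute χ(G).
χ(G) = 3

Clique number ω(G) = 2 (lower bound: χ ≥ ω).
Odd cycle [3, 13, 5, 7, 17, 20, 19, 18, 4, 12, 1] needs 3 colors (χ ≥ 3).
The coloring below uses 3 colors, so χ(G) = 3.
A valid 3-coloring: color 1: [3, 5, 12, 17, 19]; color 2: [1, 7, 13, 18, 20]; color 3: [4].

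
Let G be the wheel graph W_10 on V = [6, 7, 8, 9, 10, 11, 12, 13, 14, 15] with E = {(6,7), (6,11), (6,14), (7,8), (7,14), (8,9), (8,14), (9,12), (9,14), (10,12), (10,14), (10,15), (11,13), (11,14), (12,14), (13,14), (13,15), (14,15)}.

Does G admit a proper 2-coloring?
No, G is not 2-colorable

The clique on vertices [6, 11, 14] has size 3 > 2, so it alone needs 3 colors.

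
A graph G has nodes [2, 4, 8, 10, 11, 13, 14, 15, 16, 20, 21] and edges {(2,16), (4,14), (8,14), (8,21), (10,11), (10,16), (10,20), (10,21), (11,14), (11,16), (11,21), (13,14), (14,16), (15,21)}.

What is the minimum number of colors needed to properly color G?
χ(G) = 3

Clique number ω(G) = 3 (lower bound: χ ≥ ω).
The clique on [10, 11, 16] has size 3, forcing χ ≥ 3, and the coloring below uses 3 colors, so χ(G) = 3.
A valid 3-coloring: color 1: [2, 10, 14, 15]; color 2: [4, 8, 11, 13, 20]; color 3: [16, 21].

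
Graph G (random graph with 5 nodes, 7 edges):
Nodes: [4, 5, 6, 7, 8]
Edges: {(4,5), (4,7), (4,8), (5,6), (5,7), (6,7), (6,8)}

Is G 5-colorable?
A valid 5-coloring: color 1: [4, 6]; color 2: [5, 8]; color 3: [7].
(χ(G) = 3 ≤ 5.)

Yes, G is 5-colorable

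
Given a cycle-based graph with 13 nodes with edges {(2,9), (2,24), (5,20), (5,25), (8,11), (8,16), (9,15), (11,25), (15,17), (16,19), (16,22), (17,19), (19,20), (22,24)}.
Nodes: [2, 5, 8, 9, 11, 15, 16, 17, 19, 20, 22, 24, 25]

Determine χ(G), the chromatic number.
χ(G) = 3

Clique number ω(G) = 2 (lower bound: χ ≥ ω).
Odd cycle [19, 20, 5, 25, 11, 8, 16] needs 3 colors (χ ≥ 3).
The coloring below uses 3 colors, so χ(G) = 3.
A valid 3-coloring: color 1: [9, 16, 17, 20, 24, 25]; color 2: [2, 5, 8, 15, 19, 22]; color 3: [11].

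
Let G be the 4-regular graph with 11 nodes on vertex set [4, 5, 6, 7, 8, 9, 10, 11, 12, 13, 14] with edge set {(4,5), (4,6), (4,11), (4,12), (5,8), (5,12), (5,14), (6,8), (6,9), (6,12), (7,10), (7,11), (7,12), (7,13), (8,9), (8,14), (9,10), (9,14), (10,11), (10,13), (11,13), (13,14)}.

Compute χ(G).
χ(G) = 4

Clique number ω(G) = 4 (lower bound: χ ≥ ω).
The clique on [7, 10, 11, 13] has size 4, forcing χ ≥ 4, and the coloring below uses 4 colors, so χ(G) = 4.
A valid 4-coloring: color 1: [6, 7, 14]; color 2: [5, 9, 13]; color 3: [4, 8, 10]; color 4: [11, 12].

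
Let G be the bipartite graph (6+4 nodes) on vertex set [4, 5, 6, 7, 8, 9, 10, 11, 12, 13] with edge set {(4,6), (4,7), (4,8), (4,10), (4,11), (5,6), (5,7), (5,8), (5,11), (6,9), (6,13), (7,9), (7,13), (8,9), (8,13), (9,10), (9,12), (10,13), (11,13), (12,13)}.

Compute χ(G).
Clique number ω(G) = 2 (lower bound: χ ≥ ω).
The graph is bipartite (no odd cycle), so 2 colors suffice: χ(G) = 2.
A valid 2-coloring: color 1: [4, 5, 9, 13]; color 2: [6, 7, 8, 10, 11, 12].

χ(G) = 2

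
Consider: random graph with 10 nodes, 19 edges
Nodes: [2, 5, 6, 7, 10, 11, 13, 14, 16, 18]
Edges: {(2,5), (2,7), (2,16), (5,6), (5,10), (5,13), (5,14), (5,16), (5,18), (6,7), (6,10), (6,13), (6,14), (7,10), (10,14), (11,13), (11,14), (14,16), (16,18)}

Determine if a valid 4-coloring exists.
A valid 4-coloring: color 1: [5, 7, 11]; color 2: [2, 13, 14, 18]; color 3: [6, 16]; color 4: [10].
(χ(G) = 4 ≤ 4.)

Yes, G is 4-colorable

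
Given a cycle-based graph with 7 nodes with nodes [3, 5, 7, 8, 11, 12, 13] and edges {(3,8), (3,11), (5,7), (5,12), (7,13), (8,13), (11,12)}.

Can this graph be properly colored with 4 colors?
Yes, G is 4-colorable

A valid 4-coloring: color 1: [5, 8, 11]; color 2: [3, 12, 13]; color 3: [7].
(χ(G) = 3 ≤ 4.)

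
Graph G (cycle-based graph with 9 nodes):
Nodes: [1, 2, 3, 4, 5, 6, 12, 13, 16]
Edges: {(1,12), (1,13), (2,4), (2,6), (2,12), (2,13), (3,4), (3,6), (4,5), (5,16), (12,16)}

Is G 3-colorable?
A valid 3-coloring: color 1: [1, 2, 3, 16]; color 2: [4, 6, 12, 13]; color 3: [5].
(χ(G) = 3 ≤ 3.)

Yes, G is 3-colorable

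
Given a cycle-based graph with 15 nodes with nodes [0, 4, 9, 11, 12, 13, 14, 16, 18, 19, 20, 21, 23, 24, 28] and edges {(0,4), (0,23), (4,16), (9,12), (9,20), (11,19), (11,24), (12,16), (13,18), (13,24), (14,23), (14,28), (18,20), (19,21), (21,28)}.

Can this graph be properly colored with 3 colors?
A valid 3-coloring: color 1: [4, 9, 18, 19, 23, 24, 28]; color 2: [0, 11, 13, 14, 16, 20, 21]; color 3: [12].
(χ(G) = 3 ≤ 3.)

Yes, G is 3-colorable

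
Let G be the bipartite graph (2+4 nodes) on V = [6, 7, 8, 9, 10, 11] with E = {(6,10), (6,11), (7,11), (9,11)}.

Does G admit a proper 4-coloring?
Yes, G is 4-colorable

A valid 4-coloring: color 1: [8, 10, 11]; color 2: [6, 7, 9].
(χ(G) = 2 ≤ 4.)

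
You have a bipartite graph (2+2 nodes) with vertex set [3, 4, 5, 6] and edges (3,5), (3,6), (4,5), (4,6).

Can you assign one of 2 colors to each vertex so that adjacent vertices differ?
A valid 2-coloring: color 1: [5, 6]; color 2: [3, 4].
(χ(G) = 2 ≤ 2.)

Yes, G is 2-colorable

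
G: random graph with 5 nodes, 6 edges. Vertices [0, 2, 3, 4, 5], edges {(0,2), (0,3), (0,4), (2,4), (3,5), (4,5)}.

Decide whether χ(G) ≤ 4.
Yes, G is 4-colorable

A valid 4-coloring: color 1: [0, 5]; color 2: [3, 4]; color 3: [2].
(χ(G) = 3 ≤ 4.)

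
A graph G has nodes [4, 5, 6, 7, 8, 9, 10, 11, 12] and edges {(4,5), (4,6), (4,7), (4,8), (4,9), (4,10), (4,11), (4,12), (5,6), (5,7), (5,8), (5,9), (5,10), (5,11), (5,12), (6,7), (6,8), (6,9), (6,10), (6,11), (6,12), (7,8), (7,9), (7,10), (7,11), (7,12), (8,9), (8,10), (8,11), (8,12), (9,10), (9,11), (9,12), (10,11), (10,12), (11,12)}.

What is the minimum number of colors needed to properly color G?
Clique number ω(G) = 9 (lower bound: χ ≥ ω).
The clique on [4, 5, 6, 7, 8, 9, 10, 11, 12] has size 9, forcing χ ≥ 9, and the coloring below uses 9 colors, so χ(G) = 9.
A valid 9-coloring: color 1: [9]; color 2: [10]; color 3: [11]; color 4: [7]; color 5: [12]; color 6: [8]; color 7: [6]; color 8: [5]; color 9: [4].

χ(G) = 9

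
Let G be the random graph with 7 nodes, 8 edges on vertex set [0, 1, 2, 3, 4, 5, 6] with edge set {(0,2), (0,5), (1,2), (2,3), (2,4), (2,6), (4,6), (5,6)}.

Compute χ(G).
χ(G) = 3

Clique number ω(G) = 3 (lower bound: χ ≥ ω).
The clique on [2, 4, 6] has size 3, forcing χ ≥ 3, and the coloring below uses 3 colors, so χ(G) = 3.
A valid 3-coloring: color 1: [2, 5]; color 2: [0, 1, 3, 6]; color 3: [4].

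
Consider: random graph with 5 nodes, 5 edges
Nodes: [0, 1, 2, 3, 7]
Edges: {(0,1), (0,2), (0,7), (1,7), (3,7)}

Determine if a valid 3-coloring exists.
Yes, G is 3-colorable

A valid 3-coloring: color 1: [0, 3]; color 2: [2, 7]; color 3: [1].
(χ(G) = 3 ≤ 3.)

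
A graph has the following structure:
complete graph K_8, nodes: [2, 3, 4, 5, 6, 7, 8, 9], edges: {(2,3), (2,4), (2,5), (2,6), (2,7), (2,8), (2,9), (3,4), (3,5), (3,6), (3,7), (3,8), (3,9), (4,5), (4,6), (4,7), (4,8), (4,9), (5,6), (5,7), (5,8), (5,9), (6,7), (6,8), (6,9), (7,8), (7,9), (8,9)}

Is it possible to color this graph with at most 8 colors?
Yes, G is 8-colorable

A valid 8-coloring: color 1: [7]; color 2: [9]; color 3: [2]; color 4: [3]; color 5: [8]; color 6: [6]; color 7: [5]; color 8: [4].
(χ(G) = 8 ≤ 8.)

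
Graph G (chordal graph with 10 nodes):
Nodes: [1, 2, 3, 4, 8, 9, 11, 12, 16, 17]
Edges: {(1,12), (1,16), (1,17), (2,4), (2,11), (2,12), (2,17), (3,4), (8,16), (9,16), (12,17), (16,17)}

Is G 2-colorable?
The clique on vertices [1, 16, 17] has size 3 > 2, so it alone needs 3 colors.

No, G is not 2-colorable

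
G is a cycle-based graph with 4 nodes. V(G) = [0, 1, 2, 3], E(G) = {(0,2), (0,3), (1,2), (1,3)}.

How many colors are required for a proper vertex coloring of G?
Clique number ω(G) = 2 (lower bound: χ ≥ ω).
The graph is bipartite (no odd cycle), so 2 colors suffice: χ(G) = 2.
A valid 2-coloring: color 1: [0, 1]; color 2: [2, 3].

χ(G) = 2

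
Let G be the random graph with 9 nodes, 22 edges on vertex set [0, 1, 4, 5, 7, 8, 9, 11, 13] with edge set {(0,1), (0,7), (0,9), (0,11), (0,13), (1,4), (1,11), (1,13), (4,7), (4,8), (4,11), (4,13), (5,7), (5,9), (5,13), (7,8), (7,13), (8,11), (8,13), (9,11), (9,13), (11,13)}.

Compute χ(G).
χ(G) = 4

Clique number ω(G) = 4 (lower bound: χ ≥ ω).
The clique on [0, 1, 11, 13] has size 4, forcing χ ≥ 4, and the coloring below uses 4 colors, so χ(G) = 4.
A valid 4-coloring: color 1: [13]; color 2: [7, 11]; color 3: [0, 4, 5]; color 4: [1, 8, 9].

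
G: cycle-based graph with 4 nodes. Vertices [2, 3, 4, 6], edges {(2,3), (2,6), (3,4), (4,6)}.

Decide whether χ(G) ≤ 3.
Yes, G is 3-colorable

A valid 3-coloring: color 1: [3, 6]; color 2: [2, 4].
(χ(G) = 2 ≤ 3.)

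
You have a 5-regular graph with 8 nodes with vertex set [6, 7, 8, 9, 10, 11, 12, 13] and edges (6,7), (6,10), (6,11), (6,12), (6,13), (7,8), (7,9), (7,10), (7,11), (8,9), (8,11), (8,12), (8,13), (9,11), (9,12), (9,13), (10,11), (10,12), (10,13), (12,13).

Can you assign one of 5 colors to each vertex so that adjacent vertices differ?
Yes, G is 5-colorable

A valid 5-coloring: color 1: [7, 13]; color 2: [6, 8]; color 3: [11, 12]; color 4: [9, 10].
(χ(G) = 4 ≤ 5.)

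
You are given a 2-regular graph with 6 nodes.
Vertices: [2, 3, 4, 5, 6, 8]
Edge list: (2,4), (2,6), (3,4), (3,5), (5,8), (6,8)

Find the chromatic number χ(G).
Clique number ω(G) = 2 (lower bound: χ ≥ ω).
The graph is bipartite (no odd cycle), so 2 colors suffice: χ(G) = 2.
A valid 2-coloring: color 1: [4, 5, 6]; color 2: [2, 3, 8].

χ(G) = 2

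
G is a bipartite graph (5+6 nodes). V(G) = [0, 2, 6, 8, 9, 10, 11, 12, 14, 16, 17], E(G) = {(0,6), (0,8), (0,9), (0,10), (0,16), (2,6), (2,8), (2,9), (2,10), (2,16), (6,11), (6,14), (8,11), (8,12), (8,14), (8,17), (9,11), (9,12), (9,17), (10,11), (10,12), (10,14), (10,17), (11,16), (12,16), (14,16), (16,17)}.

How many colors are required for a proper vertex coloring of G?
χ(G) = 2

Clique number ω(G) = 2 (lower bound: χ ≥ ω).
The graph is bipartite (no odd cycle), so 2 colors suffice: χ(G) = 2.
A valid 2-coloring: color 1: [6, 8, 9, 10, 16]; color 2: [0, 2, 11, 12, 14, 17].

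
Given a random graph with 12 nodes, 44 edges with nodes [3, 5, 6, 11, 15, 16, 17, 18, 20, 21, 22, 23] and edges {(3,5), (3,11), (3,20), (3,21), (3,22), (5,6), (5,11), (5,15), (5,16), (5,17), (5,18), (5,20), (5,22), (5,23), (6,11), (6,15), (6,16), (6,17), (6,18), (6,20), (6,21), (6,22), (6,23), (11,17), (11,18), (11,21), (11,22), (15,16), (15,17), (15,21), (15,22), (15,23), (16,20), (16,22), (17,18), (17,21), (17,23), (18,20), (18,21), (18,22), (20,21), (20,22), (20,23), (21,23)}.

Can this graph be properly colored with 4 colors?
The clique on vertices [6, 11, 17, 18, 21] has size 5 > 4, so it alone needs 5 colors.

No, G is not 4-colorable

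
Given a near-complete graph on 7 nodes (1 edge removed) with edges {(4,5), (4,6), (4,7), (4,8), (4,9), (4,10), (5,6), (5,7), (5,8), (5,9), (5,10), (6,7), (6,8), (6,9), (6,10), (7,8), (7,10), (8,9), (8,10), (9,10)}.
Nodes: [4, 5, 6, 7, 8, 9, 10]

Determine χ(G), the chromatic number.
χ(G) = 6

Clique number ω(G) = 6 (lower bound: χ ≥ ω).
The clique on [4, 5, 6, 8, 9, 10] has size 6, forcing χ ≥ 6, and the coloring below uses 6 colors, so χ(G) = 6.
A valid 6-coloring: color 1: [4]; color 2: [8]; color 3: [6]; color 4: [10]; color 5: [5]; color 6: [7, 9].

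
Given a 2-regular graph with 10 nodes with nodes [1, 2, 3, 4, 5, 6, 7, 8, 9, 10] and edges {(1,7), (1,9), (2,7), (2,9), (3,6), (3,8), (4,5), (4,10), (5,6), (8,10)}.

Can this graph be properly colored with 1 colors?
No, G is not 1-colorable

Edge (1,9) forces its endpoints to differ, so 1 color is not enough.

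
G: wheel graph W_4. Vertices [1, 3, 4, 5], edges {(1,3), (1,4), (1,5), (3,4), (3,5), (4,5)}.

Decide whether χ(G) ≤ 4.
A valid 4-coloring: color 1: [3]; color 2: [4]; color 3: [5]; color 4: [1].
(χ(G) = 4 ≤ 4.)

Yes, G is 4-colorable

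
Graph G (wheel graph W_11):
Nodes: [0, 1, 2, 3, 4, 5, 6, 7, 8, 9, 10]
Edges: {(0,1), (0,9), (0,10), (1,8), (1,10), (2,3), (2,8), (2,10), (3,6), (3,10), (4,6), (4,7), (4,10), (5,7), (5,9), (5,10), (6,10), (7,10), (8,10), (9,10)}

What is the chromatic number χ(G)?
χ(G) = 3

Clique number ω(G) = 3 (lower bound: χ ≥ ω).
The clique on [0, 9, 10] has size 3, forcing χ ≥ 3, and the coloring below uses 3 colors, so χ(G) = 3.
A valid 3-coloring: color 1: [10]; color 2: [0, 3, 4, 5, 8]; color 3: [1, 2, 6, 7, 9].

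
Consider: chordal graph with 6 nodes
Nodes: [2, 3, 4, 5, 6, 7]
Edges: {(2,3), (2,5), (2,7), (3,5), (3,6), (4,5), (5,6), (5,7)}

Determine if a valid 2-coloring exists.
The clique on vertices [2, 3, 5] has size 3 > 2, so it alone needs 3 colors.

No, G is not 2-colorable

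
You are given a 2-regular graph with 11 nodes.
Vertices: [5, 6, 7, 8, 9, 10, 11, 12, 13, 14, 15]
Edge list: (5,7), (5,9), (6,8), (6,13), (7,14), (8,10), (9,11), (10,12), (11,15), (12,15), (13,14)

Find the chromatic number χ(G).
Clique number ω(G) = 2 (lower bound: χ ≥ ω).
Odd cycle [12, 15, 11, 9, 5, 7, 14, 13, 6, 8, 10] needs 3 colors (χ ≥ 3).
The coloring below uses 3 colors, so χ(G) = 3.
A valid 3-coloring: color 1: [7, 8, 9, 12, 13]; color 2: [5, 6, 10, 11, 14]; color 3: [15].

χ(G) = 3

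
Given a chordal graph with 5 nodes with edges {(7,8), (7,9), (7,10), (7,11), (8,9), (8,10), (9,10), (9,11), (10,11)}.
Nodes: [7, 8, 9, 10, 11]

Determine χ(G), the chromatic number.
χ(G) = 4

Clique number ω(G) = 4 (lower bound: χ ≥ ω).
The clique on [7, 8, 9, 10] has size 4, forcing χ ≥ 4, and the coloring below uses 4 colors, so χ(G) = 4.
A valid 4-coloring: color 1: [9]; color 2: [7]; color 3: [10]; color 4: [8, 11].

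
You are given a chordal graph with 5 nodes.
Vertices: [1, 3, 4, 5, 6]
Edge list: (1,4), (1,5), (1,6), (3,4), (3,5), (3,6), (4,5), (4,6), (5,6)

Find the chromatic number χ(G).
Clique number ω(G) = 4 (lower bound: χ ≥ ω).
The clique on [1, 4, 5, 6] has size 4, forcing χ ≥ 4, and the coloring below uses 4 colors, so χ(G) = 4.
A valid 4-coloring: color 1: [5]; color 2: [4]; color 3: [6]; color 4: [1, 3].

χ(G) = 4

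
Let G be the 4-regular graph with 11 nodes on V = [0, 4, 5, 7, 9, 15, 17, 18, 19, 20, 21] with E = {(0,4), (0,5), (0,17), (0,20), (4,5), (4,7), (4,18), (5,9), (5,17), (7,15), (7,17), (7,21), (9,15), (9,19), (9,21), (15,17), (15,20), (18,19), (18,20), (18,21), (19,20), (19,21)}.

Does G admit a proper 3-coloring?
Yes, G is 3-colorable

A valid 3-coloring: color 1: [5, 15, 19]; color 2: [0, 7, 9, 18]; color 3: [4, 17, 20, 21].
(χ(G) = 3 ≤ 3.)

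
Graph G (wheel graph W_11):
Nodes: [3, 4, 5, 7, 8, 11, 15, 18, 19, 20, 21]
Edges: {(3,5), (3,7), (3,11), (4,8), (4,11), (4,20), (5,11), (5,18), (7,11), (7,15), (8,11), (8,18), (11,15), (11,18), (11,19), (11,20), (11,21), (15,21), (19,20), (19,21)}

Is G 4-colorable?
Yes, G is 4-colorable

A valid 4-coloring: color 1: [11]; color 2: [5, 7, 8, 20, 21]; color 3: [3, 4, 15, 18, 19].
(χ(G) = 3 ≤ 4.)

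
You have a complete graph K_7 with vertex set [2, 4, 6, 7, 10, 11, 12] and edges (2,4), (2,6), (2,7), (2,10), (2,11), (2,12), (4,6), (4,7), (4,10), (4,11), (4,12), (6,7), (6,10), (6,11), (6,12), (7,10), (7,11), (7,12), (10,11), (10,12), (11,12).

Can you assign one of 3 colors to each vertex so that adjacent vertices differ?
The clique on vertices [2, 4, 6, 7, 10, 11, 12] has size 7 > 3, so it alone needs 7 colors.

No, G is not 3-colorable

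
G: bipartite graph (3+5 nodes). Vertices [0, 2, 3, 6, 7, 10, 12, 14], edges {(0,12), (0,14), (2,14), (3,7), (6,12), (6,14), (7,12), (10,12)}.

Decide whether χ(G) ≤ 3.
Yes, G is 3-colorable

A valid 3-coloring: color 1: [3, 12, 14]; color 2: [0, 2, 6, 7, 10].
(χ(G) = 2 ≤ 3.)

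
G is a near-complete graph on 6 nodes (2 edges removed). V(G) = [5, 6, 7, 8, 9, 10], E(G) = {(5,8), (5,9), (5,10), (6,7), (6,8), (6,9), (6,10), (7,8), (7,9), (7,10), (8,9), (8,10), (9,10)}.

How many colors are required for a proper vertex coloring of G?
Clique number ω(G) = 5 (lower bound: χ ≥ ω).
The clique on [6, 7, 8, 9, 10] has size 5, forcing χ ≥ 5, and the coloring below uses 5 colors, so χ(G) = 5.
A valid 5-coloring: color 1: [10]; color 2: [8]; color 3: [9]; color 4: [5, 7]; color 5: [6].

χ(G) = 5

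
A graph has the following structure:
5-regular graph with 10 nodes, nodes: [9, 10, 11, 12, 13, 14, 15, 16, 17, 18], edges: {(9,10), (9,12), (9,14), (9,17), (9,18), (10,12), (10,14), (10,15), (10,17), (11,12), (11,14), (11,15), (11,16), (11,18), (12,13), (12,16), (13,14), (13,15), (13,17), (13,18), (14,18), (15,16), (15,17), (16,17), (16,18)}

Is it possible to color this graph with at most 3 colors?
Suppose a proper 3-coloring c exists. The clique [9, 10, 12] takes 3 distinct colors; by symmetry let c(9) = 1, c(10) = 2, c(12) = 3.
- Vertex 14: neighbors [9, 10] already have colors [1, 2] ⇒ c(14) = 3.
- Vertex 17: neighbors [9, 10] already have colors [1, 2] ⇒ c(17) = 3.
- Vertex 15: neighbors [10, 17] already have colors [2, 3] ⇒ c(15) = 1.
- Vertex 18: neighbors [9, 14] already have colors [1, 3] ⇒ c(18) = 2.
- Vertex 11: neighbors [15, 18, 12] already have colors [1, 2, 3] — all 3 colors blocked. Contradiction.
The forced assignments end in a contradiction, so G has no proper 3-coloring (χ ≥ 4).

No, G is not 3-colorable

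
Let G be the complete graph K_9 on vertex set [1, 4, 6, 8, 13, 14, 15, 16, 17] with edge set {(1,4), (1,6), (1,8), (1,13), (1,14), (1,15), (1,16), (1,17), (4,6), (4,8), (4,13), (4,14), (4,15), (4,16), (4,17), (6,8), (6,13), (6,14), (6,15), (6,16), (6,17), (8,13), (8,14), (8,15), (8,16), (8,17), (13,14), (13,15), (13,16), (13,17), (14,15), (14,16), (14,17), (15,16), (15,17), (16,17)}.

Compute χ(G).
χ(G) = 9

Clique number ω(G) = 9 (lower bound: χ ≥ ω).
The clique on [1, 4, 6, 8, 13, 14, 15, 16, 17] has size 9, forcing χ ≥ 9, and the coloring below uses 9 colors, so χ(G) = 9.
A valid 9-coloring: color 1: [13]; color 2: [14]; color 3: [8]; color 4: [16]; color 5: [15]; color 6: [1]; color 7: [17]; color 8: [6]; color 9: [4].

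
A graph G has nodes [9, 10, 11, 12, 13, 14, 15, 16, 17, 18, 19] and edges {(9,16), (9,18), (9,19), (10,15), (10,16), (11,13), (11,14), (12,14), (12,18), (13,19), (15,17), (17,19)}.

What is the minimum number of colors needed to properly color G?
χ(G) = 3

Clique number ω(G) = 2 (lower bound: χ ≥ ω).
Odd cycle [13, 11, 14, 12, 18, 9, 16, 10, 15, 17, 19] needs 3 colors (χ ≥ 3).
The coloring below uses 3 colors, so χ(G) = 3.
A valid 3-coloring: color 1: [11, 12, 15, 16, 19]; color 2: [9, 10, 13, 14, 17]; color 3: [18].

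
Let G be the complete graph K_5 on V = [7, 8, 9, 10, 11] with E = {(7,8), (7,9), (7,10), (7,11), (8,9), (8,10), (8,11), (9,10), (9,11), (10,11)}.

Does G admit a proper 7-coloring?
Yes, G is 7-colorable

A valid 7-coloring: color 1: [10]; color 2: [9]; color 3: [11]; color 4: [7]; color 5: [8].
(χ(G) = 5 ≤ 7.)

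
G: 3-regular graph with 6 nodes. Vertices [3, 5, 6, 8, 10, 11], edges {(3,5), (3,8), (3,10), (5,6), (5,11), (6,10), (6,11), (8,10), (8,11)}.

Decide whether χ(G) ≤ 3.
Yes, G is 3-colorable

A valid 3-coloring: color 1: [5, 10]; color 2: [3, 11]; color 3: [6, 8].
(χ(G) = 3 ≤ 3.)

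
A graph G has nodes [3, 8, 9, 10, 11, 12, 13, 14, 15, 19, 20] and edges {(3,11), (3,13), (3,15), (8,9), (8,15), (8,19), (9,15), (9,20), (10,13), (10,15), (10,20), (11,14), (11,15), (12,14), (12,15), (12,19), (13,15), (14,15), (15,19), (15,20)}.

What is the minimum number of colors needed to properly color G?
Clique number ω(G) = 3 (lower bound: χ ≥ ω).
The clique on [3, 11, 15] has size 3, forcing χ ≥ 3, and the coloring below uses 3 colors, so χ(G) = 3.
A valid 3-coloring: color 1: [15]; color 2: [8, 11, 12, 13, 20]; color 3: [3, 9, 10, 14, 19].

χ(G) = 3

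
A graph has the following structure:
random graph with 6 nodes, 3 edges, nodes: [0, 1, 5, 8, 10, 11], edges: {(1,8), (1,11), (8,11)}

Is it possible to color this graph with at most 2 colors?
The clique on vertices [1, 8, 11] has size 3 > 2, so it alone needs 3 colors.

No, G is not 2-colorable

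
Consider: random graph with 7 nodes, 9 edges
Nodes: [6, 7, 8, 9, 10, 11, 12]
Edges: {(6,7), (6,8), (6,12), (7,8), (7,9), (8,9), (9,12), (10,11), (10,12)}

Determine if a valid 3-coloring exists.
Yes, G is 3-colorable

A valid 3-coloring: color 1: [7, 11, 12]; color 2: [6, 9, 10]; color 3: [8].
(χ(G) = 3 ≤ 3.)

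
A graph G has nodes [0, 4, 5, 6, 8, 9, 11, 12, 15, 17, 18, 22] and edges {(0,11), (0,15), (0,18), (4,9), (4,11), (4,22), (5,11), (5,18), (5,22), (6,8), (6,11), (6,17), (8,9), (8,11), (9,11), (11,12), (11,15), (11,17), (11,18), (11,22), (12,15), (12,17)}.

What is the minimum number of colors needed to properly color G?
Clique number ω(G) = 3 (lower bound: χ ≥ ω).
Odd cycle [18, 5, 22, 4, 9, 8, 6, 17, 12, 15, 0] needs 3 colors (χ ≥ 3).
Vertex 11 is adjacent to every vertex of [0, 4, 5, 6, 8, 9, 12, 15, 17, 18, 22], which already need 3 colors among themselves, so 11 needs a new color (χ ≥ 4).
The coloring below uses 4 colors, so χ(G) = 4.
A valid 4-coloring: color 1: [11]; color 2: [6, 9, 15, 18, 22]; color 3: [0, 4, 5, 8, 17]; color 4: [12].

χ(G) = 4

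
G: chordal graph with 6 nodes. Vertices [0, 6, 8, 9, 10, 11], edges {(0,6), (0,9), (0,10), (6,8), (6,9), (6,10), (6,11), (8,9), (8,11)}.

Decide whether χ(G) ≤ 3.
A valid 3-coloring: color 1: [6]; color 2: [9, 10, 11]; color 3: [0, 8].
(χ(G) = 3 ≤ 3.)

Yes, G is 3-colorable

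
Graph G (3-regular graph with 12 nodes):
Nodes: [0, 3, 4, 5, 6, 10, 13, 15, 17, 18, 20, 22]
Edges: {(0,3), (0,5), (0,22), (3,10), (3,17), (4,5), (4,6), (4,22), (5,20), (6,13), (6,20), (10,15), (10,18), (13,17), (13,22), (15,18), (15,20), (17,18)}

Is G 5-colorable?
A valid 5-coloring: color 1: [5, 6, 15, 17, 22]; color 2: [0, 4, 10, 13, 20]; color 3: [3, 18].
(χ(G) = 3 ≤ 5.)

Yes, G is 5-colorable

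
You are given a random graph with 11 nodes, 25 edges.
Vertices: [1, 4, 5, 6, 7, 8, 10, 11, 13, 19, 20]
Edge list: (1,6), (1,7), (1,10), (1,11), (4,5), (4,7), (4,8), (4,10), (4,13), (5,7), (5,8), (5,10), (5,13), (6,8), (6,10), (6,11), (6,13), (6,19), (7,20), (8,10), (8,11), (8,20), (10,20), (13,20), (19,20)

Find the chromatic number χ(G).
Clique number ω(G) = 4 (lower bound: χ ≥ ω).
The clique on [4, 5, 8, 10] has size 4, forcing χ ≥ 4, and the coloring below uses 4 colors, so χ(G) = 4.
A valid 4-coloring: color 1: [4, 6, 20]; color 2: [1, 8, 13, 19]; color 3: [7, 10, 11]; color 4: [5].

χ(G) = 4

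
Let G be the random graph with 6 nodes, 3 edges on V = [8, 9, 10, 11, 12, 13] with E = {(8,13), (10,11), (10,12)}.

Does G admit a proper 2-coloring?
Yes, G is 2-colorable

A valid 2-coloring: color 1: [9, 10, 13]; color 2: [8, 11, 12].
(χ(G) = 2 ≤ 2.)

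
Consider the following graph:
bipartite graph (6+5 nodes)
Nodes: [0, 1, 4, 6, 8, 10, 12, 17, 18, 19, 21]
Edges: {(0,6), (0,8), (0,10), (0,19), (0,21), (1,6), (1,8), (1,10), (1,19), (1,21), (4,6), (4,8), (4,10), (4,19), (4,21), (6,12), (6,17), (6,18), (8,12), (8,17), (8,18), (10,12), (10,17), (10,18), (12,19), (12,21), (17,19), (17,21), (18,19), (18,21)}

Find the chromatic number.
χ(G) = 2

Clique number ω(G) = 2 (lower bound: χ ≥ ω).
The graph is bipartite (no odd cycle), so 2 colors suffice: χ(G) = 2.
A valid 2-coloring: color 1: [6, 8, 10, 19, 21]; color 2: [0, 1, 4, 12, 17, 18].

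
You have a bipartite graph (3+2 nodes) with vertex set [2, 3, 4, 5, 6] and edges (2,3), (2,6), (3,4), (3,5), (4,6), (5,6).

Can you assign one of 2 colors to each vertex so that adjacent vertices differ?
A valid 2-coloring: color 1: [3, 6]; color 2: [2, 4, 5].
(χ(G) = 2 ≤ 2.)

Yes, G is 2-colorable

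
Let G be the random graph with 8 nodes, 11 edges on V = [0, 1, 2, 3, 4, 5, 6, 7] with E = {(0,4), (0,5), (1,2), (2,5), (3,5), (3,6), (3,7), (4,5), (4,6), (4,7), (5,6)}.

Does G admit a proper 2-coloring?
The clique on vertices [3, 5, 6] has size 3 > 2, so it alone needs 3 colors.

No, G is not 2-colorable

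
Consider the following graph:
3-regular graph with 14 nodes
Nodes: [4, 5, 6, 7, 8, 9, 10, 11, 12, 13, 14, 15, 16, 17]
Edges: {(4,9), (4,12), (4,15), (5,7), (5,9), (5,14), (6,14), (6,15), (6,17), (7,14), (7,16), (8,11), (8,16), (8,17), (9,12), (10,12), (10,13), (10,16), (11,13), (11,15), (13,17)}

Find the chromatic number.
Clique number ω(G) = 3 (lower bound: χ ≥ ω).
The clique on [4, 9, 12] has size 3, forcing χ ≥ 3, and the coloring below uses 3 colors, so χ(G) = 3.
A valid 3-coloring: color 1: [4, 5, 6, 10, 11]; color 2: [12, 14, 15, 16, 17]; color 3: [7, 8, 9, 13].

χ(G) = 3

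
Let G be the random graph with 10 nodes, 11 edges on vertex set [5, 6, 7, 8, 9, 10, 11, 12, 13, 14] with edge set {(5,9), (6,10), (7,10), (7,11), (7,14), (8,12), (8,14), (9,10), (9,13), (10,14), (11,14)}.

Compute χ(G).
Clique number ω(G) = 3 (lower bound: χ ≥ ω).
The clique on [7, 10, 14] has size 3, forcing χ ≥ 3, and the coloring below uses 3 colors, so χ(G) = 3.
A valid 3-coloring: color 1: [6, 9, 12, 14]; color 2: [5, 8, 10, 11, 13]; color 3: [7].

χ(G) = 3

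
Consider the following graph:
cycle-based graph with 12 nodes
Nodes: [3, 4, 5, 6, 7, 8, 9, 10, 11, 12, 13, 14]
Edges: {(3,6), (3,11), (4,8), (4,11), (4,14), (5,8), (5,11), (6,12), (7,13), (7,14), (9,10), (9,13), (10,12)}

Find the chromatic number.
Clique number ω(G) = 2 (lower bound: χ ≥ ω).
The graph is bipartite (no odd cycle), so 2 colors suffice: χ(G) = 2.
A valid 2-coloring: color 1: [3, 4, 5, 7, 9, 12]; color 2: [6, 8, 10, 11, 13, 14].

χ(G) = 2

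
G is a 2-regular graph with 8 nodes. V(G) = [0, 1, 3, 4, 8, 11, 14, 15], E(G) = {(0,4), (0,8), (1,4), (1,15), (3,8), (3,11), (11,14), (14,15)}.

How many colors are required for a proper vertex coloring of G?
Clique number ω(G) = 2 (lower bound: χ ≥ ω).
The graph is bipartite (no odd cycle), so 2 colors suffice: χ(G) = 2.
A valid 2-coloring: color 1: [4, 8, 11, 15]; color 2: [0, 1, 3, 14].

χ(G) = 2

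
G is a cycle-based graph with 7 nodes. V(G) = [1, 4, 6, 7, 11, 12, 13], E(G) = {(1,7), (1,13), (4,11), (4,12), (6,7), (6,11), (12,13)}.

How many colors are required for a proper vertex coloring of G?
χ(G) = 3

Clique number ω(G) = 2 (lower bound: χ ≥ ω).
Odd cycle [7, 1, 13, 12, 4, 11, 6] needs 3 colors (χ ≥ 3).
The coloring below uses 3 colors, so χ(G) = 3.
A valid 3-coloring: color 1: [7, 11, 13]; color 2: [1, 6, 12]; color 3: [4].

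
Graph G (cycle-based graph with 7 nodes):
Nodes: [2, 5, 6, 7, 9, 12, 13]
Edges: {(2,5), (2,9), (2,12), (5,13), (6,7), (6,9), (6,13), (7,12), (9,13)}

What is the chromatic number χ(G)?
χ(G) = 3

Clique number ω(G) = 3 (lower bound: χ ≥ ω).
The clique on [6, 9, 13] has size 3, forcing χ ≥ 3, and the coloring below uses 3 colors, so χ(G) = 3.
A valid 3-coloring: color 1: [2, 6]; color 2: [5, 9, 12]; color 3: [7, 13].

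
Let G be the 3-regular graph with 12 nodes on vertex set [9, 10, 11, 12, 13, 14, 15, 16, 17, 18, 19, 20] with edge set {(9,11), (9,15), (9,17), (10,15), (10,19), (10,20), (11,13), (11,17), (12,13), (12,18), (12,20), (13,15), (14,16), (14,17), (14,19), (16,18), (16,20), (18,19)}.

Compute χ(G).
χ(G) = 3

Clique number ω(G) = 3 (lower bound: χ ≥ ω).
The clique on [9, 11, 17] has size 3, forcing χ ≥ 3, and the coloring below uses 3 colors, so χ(G) = 3.
A valid 3-coloring: color 1: [13, 17, 19, 20]; color 2: [11, 12, 15, 16]; color 3: [9, 10, 14, 18].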